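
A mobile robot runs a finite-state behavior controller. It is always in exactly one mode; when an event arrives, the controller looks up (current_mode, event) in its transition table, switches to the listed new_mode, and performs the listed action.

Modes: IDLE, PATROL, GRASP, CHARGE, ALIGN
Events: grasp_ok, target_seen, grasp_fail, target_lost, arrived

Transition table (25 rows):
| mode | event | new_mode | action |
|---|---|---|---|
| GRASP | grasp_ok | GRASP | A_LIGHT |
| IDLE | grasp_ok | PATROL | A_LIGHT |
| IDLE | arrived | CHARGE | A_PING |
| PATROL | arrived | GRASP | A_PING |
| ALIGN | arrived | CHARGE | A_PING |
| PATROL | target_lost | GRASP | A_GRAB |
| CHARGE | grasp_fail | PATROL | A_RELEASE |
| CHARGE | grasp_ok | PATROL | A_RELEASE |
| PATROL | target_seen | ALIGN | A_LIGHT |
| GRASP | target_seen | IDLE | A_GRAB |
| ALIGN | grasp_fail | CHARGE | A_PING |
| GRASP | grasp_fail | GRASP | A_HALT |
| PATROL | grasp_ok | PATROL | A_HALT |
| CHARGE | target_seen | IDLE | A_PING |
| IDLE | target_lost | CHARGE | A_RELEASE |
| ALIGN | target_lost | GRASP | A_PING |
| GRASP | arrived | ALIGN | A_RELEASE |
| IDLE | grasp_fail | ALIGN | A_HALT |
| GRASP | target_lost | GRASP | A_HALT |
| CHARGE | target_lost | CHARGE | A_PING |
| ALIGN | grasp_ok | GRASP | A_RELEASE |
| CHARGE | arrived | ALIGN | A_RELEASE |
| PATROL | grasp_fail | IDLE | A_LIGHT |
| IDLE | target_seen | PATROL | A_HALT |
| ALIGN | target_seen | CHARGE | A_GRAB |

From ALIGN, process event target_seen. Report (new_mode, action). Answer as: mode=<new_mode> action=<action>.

current mode = ALIGN; filter table to that mode:
  (ALIGN, arrived) → (CHARGE, A_PING)
  (ALIGN, grasp_fail) → (CHARGE, A_PING)
  (ALIGN, target_lost) → (GRASP, A_PING)
  (ALIGN, grasp_ok) → (GRASP, A_RELEASE)
  (ALIGN, target_seen) → (CHARGE, A_GRAB)  ← event matches
event = target_seen selects (CHARGE, A_GRAB)

mode=CHARGE action=A_GRAB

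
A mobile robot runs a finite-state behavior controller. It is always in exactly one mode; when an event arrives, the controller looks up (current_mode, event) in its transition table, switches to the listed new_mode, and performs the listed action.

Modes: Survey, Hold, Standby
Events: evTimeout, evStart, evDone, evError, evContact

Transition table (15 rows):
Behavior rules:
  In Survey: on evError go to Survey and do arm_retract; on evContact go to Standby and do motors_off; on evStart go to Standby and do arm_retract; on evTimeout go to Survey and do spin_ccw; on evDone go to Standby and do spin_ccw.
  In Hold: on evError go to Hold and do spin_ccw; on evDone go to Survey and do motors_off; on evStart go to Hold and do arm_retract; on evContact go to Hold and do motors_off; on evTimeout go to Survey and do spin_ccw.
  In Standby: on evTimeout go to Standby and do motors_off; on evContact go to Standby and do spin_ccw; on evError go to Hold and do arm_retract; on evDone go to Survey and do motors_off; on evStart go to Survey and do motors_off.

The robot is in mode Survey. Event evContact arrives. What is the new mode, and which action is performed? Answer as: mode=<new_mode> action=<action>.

mode=Standby action=motors_off

current mode = Survey; filter table to that mode:
  (Survey, evError) → (Survey, arm_retract)
  (Survey, evContact) → (Standby, motors_off)  ← event matches
  (Survey, evStart) → (Standby, arm_retract)
  (Survey, evTimeout) → (Survey, spin_ccw)
  (Survey, evDone) → (Standby, spin_ccw)
event = evContact selects (Standby, motors_off)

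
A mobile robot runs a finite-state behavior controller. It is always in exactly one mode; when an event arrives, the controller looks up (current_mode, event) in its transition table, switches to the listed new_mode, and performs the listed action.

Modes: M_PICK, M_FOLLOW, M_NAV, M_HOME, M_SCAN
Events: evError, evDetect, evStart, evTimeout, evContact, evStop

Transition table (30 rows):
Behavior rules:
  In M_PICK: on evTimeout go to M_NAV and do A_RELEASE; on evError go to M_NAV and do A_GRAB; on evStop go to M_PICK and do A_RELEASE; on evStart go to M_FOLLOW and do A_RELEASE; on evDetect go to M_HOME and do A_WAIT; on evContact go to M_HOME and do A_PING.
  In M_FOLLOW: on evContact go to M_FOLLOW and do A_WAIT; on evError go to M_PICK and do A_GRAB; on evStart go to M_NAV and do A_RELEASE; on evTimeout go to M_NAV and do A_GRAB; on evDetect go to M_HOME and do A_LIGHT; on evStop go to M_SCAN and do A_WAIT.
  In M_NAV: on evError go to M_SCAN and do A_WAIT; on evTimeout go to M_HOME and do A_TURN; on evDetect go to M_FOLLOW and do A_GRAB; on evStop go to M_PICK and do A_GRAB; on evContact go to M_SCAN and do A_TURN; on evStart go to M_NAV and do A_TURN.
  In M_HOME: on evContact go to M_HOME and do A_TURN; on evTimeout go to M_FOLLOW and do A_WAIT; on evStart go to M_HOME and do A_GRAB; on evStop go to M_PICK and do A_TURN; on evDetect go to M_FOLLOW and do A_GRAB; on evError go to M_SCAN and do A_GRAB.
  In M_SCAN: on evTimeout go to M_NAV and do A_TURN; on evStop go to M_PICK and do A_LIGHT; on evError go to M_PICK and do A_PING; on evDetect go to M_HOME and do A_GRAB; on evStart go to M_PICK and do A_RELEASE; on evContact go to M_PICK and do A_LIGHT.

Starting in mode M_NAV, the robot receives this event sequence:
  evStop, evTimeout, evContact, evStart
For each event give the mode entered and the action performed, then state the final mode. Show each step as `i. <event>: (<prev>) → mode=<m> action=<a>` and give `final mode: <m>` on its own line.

final mode: M_PICK

1. evStop: (M_NAV) → mode=M_PICK action=A_GRAB
2. evTimeout: (M_PICK) → mode=M_NAV action=A_RELEASE
3. evContact: (M_NAV) → mode=M_SCAN action=A_TURN
4. evStart: (M_SCAN) → mode=M_PICK action=A_RELEASE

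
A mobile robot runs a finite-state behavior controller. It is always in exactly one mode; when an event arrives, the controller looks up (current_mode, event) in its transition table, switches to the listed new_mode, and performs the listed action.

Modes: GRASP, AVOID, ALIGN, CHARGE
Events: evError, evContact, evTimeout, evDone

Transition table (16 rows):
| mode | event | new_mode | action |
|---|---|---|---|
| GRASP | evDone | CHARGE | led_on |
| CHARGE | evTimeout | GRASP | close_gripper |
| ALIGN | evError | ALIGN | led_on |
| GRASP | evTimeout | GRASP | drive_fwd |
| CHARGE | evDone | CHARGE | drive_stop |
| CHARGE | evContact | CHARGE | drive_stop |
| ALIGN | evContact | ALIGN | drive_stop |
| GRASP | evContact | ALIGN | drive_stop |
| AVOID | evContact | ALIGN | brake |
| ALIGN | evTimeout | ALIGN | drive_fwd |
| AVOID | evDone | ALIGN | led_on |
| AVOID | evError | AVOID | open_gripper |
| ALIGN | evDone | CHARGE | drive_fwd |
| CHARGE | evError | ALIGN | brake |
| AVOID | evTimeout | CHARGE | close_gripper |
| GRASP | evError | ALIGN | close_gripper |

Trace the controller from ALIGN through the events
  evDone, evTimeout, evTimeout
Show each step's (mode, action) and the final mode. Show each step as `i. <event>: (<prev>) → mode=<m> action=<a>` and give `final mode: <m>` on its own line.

1. evDone: (ALIGN) → mode=CHARGE action=drive_fwd
2. evTimeout: (CHARGE) → mode=GRASP action=close_gripper
3. evTimeout: (GRASP) → mode=GRASP action=drive_fwd

final mode: GRASP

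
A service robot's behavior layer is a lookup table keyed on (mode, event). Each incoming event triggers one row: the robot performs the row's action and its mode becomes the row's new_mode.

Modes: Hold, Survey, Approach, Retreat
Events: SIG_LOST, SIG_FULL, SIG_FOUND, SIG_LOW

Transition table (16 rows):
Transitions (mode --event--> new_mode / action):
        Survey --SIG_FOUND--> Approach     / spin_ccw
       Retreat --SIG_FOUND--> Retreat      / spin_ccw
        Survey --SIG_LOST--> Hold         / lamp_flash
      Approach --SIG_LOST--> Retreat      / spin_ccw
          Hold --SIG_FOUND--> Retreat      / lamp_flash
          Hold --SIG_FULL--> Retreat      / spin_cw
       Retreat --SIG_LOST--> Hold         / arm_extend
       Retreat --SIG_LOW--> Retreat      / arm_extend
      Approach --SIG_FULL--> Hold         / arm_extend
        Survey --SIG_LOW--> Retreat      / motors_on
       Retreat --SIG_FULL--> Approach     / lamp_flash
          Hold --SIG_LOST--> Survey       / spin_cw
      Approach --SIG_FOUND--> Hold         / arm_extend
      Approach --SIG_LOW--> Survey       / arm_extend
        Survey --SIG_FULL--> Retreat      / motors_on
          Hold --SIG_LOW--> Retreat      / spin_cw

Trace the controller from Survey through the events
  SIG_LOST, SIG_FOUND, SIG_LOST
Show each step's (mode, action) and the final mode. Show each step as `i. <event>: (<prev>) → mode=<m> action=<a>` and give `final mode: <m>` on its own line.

final mode: Hold

1. SIG_LOST: (Survey) → mode=Hold action=lamp_flash
2. SIG_FOUND: (Hold) → mode=Retreat action=lamp_flash
3. SIG_LOST: (Retreat) → mode=Hold action=arm_extend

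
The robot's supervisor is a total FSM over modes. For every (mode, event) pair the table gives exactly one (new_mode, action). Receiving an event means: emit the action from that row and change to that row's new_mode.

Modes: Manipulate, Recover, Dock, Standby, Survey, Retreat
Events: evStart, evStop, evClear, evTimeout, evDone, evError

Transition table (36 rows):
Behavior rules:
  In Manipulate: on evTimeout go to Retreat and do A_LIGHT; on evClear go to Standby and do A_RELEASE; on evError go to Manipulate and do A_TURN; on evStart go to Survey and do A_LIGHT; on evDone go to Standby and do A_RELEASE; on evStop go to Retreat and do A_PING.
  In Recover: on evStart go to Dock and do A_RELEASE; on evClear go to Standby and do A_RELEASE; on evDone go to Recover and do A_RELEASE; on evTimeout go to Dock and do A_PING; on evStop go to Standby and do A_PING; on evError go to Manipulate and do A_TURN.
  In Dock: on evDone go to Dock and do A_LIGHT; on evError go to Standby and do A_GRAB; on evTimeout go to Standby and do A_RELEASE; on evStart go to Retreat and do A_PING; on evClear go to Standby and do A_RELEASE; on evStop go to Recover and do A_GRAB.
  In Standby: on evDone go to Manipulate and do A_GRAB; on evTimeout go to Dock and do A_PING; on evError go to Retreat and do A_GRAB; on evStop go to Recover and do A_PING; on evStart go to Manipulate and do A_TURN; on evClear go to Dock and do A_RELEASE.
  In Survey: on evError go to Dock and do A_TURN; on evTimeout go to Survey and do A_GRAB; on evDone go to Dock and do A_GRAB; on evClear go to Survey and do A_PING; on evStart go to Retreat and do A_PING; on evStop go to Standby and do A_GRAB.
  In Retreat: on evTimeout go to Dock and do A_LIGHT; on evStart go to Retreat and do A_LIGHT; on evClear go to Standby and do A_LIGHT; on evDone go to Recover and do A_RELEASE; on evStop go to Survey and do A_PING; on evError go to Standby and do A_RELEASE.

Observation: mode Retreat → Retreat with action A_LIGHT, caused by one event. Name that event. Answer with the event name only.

try evStart: (Retreat, evStart) → (Retreat, A_LIGHT)  ← matches
try evStop: (Retreat, evStop) → (Survey, A_PING)
try evClear: (Retreat, evClear) → (Standby, A_LIGHT)
try evTimeout: (Retreat, evTimeout) → (Dock, A_LIGHT)
try evDone: (Retreat, evDone) → (Recover, A_RELEASE)
try evError: (Retreat, evError) → (Standby, A_RELEASE)

evStart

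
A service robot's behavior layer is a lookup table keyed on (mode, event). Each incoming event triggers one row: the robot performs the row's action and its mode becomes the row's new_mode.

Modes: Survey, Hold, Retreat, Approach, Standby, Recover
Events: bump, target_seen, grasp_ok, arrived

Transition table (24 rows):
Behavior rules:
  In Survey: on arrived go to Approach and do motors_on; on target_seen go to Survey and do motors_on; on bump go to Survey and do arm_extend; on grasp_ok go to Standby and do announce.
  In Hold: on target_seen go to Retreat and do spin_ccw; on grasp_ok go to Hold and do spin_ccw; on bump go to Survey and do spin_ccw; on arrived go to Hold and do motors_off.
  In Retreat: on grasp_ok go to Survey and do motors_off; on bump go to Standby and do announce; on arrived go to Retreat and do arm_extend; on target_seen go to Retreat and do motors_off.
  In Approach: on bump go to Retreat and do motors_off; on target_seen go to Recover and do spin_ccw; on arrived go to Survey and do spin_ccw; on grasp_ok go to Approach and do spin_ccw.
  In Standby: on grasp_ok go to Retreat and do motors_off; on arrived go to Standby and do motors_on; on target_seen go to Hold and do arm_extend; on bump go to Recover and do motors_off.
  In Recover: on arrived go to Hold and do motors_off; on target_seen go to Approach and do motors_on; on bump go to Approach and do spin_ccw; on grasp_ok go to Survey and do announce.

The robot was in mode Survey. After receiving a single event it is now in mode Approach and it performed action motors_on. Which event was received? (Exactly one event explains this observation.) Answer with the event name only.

arrived

try bump: (Survey, bump) → (Survey, arm_extend)
try target_seen: (Survey, target_seen) → (Survey, motors_on)
try grasp_ok: (Survey, grasp_ok) → (Standby, announce)
try arrived: (Survey, arrived) → (Approach, motors_on)  ← matches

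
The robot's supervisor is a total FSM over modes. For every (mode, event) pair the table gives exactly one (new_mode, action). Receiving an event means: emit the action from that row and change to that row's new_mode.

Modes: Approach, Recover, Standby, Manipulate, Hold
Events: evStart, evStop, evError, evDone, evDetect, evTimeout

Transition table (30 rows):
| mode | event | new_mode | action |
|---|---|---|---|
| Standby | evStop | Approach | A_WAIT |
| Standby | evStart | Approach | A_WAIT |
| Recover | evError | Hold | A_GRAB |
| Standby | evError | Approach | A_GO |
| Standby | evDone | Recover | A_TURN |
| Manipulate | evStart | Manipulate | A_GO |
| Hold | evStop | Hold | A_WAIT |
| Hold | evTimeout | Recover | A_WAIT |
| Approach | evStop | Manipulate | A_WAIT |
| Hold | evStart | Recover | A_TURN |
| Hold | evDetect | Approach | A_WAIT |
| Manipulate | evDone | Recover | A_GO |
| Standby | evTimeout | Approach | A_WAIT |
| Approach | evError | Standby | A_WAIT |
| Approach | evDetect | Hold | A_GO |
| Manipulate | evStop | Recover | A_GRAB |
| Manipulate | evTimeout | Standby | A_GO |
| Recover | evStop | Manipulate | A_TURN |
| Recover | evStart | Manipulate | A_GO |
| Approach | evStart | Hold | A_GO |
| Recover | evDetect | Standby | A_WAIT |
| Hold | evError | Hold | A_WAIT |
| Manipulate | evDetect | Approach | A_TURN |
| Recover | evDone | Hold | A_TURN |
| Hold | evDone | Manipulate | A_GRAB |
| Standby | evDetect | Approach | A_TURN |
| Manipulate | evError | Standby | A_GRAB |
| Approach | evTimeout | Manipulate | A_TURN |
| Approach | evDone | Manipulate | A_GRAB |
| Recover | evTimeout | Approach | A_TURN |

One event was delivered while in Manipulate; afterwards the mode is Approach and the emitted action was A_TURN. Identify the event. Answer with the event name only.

evDetect

try evStart: (Manipulate, evStart) → (Manipulate, A_GO)
try evStop: (Manipulate, evStop) → (Recover, A_GRAB)
try evError: (Manipulate, evError) → (Standby, A_GRAB)
try evDone: (Manipulate, evDone) → (Recover, A_GO)
try evDetect: (Manipulate, evDetect) → (Approach, A_TURN)  ← matches
try evTimeout: (Manipulate, evTimeout) → (Standby, A_GO)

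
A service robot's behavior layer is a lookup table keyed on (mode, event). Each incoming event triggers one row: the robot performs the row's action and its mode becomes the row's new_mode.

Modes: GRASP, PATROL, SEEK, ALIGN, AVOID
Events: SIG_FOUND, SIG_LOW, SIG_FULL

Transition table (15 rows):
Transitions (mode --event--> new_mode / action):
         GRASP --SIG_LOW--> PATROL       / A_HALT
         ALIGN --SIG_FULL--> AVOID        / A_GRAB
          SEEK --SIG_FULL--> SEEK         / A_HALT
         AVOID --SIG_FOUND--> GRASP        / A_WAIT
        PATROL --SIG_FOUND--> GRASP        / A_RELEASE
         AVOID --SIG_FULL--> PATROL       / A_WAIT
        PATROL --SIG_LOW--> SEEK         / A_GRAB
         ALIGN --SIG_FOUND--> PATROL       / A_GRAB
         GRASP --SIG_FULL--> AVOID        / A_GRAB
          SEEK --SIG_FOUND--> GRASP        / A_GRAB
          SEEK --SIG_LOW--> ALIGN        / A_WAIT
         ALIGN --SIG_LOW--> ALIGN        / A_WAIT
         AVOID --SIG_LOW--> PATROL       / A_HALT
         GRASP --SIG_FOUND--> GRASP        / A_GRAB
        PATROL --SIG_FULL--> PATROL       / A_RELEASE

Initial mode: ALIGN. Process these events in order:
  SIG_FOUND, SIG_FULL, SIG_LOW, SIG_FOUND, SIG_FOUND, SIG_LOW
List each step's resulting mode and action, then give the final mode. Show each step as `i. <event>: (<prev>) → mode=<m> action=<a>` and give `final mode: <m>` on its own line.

1. SIG_FOUND: (ALIGN) → mode=PATROL action=A_GRAB
2. SIG_FULL: (PATROL) → mode=PATROL action=A_RELEASE
3. SIG_LOW: (PATROL) → mode=SEEK action=A_GRAB
4. SIG_FOUND: (SEEK) → mode=GRASP action=A_GRAB
5. SIG_FOUND: (GRASP) → mode=GRASP action=A_GRAB
6. SIG_LOW: (GRASP) → mode=PATROL action=A_HALT

final mode: PATROL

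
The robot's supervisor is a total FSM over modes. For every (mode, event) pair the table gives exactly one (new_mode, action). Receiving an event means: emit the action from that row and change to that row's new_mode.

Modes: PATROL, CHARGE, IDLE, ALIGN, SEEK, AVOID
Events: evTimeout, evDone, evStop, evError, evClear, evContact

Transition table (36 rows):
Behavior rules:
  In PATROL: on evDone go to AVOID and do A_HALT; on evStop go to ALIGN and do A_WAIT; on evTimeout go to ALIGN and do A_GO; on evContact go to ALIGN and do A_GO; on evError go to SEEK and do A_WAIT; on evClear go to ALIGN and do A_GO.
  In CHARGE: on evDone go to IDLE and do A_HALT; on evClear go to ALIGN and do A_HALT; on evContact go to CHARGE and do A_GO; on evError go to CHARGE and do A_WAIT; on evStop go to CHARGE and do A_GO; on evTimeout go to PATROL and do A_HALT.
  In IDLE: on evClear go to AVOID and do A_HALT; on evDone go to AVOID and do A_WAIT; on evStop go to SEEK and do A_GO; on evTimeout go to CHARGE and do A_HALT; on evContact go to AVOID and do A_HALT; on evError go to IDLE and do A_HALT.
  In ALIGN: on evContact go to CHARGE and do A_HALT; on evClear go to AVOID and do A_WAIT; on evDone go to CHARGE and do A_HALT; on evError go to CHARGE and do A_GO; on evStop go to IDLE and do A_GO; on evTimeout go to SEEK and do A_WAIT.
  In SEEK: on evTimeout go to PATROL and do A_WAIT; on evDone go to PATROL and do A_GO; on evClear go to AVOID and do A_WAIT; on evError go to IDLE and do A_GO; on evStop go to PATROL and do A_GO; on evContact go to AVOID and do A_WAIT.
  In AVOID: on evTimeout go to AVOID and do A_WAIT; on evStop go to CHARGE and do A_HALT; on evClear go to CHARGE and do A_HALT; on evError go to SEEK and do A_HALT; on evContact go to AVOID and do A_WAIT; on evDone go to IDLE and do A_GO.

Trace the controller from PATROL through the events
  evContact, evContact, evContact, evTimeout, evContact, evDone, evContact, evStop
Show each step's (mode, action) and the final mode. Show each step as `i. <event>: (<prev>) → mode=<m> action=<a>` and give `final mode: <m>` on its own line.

final mode: CHARGE

1. evContact: (PATROL) → mode=ALIGN action=A_GO
2. evContact: (ALIGN) → mode=CHARGE action=A_HALT
3. evContact: (CHARGE) → mode=CHARGE action=A_GO
4. evTimeout: (CHARGE) → mode=PATROL action=A_HALT
5. evContact: (PATROL) → mode=ALIGN action=A_GO
6. evDone: (ALIGN) → mode=CHARGE action=A_HALT
7. evContact: (CHARGE) → mode=CHARGE action=A_GO
8. evStop: (CHARGE) → mode=CHARGE action=A_GO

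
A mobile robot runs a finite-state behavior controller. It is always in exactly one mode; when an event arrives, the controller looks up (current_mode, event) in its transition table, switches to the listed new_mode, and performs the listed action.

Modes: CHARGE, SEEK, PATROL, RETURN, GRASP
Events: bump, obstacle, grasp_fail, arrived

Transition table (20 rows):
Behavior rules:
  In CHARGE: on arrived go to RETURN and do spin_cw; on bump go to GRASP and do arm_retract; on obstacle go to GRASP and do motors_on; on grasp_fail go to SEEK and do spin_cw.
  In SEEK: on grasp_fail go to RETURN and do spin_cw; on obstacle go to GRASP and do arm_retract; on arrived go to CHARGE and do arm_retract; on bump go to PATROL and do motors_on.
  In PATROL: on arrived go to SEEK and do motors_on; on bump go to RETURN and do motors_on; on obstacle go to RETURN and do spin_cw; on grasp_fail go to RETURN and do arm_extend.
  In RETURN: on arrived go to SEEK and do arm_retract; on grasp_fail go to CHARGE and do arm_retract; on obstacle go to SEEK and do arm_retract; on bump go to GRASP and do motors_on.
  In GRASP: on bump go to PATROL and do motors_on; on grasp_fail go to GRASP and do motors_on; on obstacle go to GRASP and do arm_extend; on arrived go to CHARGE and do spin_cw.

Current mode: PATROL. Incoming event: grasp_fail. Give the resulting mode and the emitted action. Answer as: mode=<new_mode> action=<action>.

current mode = PATROL; filter table to that mode:
  (PATROL, arrived) → (SEEK, motors_on)
  (PATROL, bump) → (RETURN, motors_on)
  (PATROL, obstacle) → (RETURN, spin_cw)
  (PATROL, grasp_fail) → (RETURN, arm_extend)  ← event matches
event = grasp_fail selects (RETURN, arm_extend)

mode=RETURN action=arm_extend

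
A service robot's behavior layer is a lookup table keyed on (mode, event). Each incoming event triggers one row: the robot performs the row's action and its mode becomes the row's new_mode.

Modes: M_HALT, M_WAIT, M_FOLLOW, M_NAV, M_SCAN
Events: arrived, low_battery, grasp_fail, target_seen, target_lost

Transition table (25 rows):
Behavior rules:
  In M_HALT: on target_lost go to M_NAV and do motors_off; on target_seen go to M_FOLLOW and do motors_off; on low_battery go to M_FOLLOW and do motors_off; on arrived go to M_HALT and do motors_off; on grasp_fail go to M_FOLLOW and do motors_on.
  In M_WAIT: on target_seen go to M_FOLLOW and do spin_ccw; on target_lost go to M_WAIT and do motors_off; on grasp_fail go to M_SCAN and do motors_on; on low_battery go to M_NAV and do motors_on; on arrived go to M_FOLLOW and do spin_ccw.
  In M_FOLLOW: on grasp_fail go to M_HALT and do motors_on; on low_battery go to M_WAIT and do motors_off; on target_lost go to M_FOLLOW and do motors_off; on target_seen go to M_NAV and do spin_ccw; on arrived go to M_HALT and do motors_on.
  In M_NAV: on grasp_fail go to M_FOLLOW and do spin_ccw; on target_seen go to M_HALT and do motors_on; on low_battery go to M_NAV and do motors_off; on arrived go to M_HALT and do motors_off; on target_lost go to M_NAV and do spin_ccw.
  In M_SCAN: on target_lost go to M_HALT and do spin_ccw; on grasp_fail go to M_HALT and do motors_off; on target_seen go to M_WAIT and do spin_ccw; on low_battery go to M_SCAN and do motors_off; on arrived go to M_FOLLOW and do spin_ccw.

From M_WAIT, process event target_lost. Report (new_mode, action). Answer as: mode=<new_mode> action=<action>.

current mode = M_WAIT; filter table to that mode:
  (M_WAIT, target_seen) → (M_FOLLOW, spin_ccw)
  (M_WAIT, target_lost) → (M_WAIT, motors_off)  ← event matches
  (M_WAIT, grasp_fail) → (M_SCAN, motors_on)
  (M_WAIT, low_battery) → (M_NAV, motors_on)
  (M_WAIT, arrived) → (M_FOLLOW, spin_ccw)
event = target_lost selects (M_WAIT, motors_off)

mode=M_WAIT action=motors_off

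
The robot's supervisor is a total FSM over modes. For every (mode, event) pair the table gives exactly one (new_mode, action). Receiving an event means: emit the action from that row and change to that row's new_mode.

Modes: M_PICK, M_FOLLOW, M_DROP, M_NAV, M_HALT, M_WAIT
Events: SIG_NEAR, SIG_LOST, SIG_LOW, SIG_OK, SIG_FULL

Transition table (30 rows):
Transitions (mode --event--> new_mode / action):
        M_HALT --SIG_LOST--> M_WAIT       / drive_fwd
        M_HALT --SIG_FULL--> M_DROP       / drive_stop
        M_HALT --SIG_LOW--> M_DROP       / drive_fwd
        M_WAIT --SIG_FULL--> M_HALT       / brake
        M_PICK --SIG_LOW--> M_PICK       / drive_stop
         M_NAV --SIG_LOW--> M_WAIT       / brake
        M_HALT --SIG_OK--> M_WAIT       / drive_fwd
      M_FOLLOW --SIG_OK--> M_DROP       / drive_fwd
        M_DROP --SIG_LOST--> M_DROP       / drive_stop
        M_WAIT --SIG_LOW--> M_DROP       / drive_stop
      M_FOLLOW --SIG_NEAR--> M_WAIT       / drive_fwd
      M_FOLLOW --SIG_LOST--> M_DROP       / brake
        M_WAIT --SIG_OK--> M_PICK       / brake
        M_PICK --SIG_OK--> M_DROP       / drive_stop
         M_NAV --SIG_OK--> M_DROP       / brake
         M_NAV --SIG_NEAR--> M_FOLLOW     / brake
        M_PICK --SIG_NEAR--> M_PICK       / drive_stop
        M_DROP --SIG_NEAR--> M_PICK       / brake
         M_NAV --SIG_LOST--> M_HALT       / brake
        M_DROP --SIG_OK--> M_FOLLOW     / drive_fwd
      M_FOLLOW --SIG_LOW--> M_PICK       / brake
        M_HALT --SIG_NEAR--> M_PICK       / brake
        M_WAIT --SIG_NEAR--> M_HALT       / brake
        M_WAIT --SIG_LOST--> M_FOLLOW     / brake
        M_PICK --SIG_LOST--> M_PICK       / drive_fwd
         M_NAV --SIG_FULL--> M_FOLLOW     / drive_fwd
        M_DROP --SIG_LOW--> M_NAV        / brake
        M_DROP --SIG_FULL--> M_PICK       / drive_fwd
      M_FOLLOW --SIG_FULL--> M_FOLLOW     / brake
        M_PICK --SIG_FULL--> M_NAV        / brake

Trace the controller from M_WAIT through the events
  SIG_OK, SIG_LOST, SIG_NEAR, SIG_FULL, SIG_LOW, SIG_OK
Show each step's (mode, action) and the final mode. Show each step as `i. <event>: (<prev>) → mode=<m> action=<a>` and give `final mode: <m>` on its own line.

final mode: M_PICK

1. SIG_OK: (M_WAIT) → mode=M_PICK action=brake
2. SIG_LOST: (M_PICK) → mode=M_PICK action=drive_fwd
3. SIG_NEAR: (M_PICK) → mode=M_PICK action=drive_stop
4. SIG_FULL: (M_PICK) → mode=M_NAV action=brake
5. SIG_LOW: (M_NAV) → mode=M_WAIT action=brake
6. SIG_OK: (M_WAIT) → mode=M_PICK action=brake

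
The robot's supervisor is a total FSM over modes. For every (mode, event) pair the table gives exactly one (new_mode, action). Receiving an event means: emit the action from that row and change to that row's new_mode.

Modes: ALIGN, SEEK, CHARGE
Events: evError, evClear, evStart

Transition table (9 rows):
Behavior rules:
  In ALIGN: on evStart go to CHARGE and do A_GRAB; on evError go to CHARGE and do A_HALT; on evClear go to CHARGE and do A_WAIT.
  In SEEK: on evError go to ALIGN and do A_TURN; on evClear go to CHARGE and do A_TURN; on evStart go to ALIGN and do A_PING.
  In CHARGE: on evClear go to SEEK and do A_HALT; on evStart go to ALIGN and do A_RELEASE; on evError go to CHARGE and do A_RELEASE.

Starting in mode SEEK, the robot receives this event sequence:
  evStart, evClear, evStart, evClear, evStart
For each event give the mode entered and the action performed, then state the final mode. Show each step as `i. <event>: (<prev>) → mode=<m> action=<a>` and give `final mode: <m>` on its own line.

final mode: ALIGN

1. evStart: (SEEK) → mode=ALIGN action=A_PING
2. evClear: (ALIGN) → mode=CHARGE action=A_WAIT
3. evStart: (CHARGE) → mode=ALIGN action=A_RELEASE
4. evClear: (ALIGN) → mode=CHARGE action=A_WAIT
5. evStart: (CHARGE) → mode=ALIGN action=A_RELEASE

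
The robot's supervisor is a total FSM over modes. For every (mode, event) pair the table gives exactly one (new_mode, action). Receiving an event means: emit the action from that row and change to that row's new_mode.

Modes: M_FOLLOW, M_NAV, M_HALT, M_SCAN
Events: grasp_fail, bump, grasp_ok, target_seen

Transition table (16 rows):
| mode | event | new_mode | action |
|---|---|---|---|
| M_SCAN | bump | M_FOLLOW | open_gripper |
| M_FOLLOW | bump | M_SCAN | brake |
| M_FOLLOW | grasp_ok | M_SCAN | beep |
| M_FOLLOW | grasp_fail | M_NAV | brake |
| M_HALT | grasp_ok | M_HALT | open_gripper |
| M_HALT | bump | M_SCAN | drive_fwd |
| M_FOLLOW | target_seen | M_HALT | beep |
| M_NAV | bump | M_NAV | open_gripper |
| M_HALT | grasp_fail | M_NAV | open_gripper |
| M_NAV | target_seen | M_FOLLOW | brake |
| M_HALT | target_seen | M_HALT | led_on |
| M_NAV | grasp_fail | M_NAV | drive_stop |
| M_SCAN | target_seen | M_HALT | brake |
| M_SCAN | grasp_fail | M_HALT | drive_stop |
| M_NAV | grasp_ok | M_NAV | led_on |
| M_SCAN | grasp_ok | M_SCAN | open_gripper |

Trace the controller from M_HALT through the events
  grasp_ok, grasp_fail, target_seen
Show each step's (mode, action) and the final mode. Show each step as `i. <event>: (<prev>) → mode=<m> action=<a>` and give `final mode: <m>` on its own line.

1. grasp_ok: (M_HALT) → mode=M_HALT action=open_gripper
2. grasp_fail: (M_HALT) → mode=M_NAV action=open_gripper
3. target_seen: (M_NAV) → mode=M_FOLLOW action=brake

final mode: M_FOLLOW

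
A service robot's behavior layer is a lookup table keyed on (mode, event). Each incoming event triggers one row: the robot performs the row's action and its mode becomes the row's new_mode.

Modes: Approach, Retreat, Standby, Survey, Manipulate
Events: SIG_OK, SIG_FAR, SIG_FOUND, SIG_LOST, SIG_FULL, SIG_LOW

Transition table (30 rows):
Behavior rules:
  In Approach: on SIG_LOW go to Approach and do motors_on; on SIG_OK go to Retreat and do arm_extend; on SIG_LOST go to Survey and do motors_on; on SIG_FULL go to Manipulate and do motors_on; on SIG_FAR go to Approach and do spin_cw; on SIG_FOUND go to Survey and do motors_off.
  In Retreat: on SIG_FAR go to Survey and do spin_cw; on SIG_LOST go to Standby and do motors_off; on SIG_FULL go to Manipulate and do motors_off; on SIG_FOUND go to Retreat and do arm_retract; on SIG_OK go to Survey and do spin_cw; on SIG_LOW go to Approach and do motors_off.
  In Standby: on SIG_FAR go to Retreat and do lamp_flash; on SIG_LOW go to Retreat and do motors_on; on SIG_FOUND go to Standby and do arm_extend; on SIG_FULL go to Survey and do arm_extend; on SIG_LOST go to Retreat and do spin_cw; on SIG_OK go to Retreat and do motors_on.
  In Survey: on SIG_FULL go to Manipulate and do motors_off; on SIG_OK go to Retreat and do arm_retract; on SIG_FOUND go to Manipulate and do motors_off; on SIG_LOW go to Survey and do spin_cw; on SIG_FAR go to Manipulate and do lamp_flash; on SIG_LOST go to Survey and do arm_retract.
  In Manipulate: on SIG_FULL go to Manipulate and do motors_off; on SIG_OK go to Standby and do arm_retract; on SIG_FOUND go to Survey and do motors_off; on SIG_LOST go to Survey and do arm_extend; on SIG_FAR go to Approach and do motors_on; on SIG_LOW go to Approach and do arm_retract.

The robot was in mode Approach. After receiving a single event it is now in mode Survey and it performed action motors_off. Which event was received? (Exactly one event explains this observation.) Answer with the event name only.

try SIG_OK: (Approach, SIG_OK) → (Retreat, arm_extend)
try SIG_FAR: (Approach, SIG_FAR) → (Approach, spin_cw)
try SIG_FOUND: (Approach, SIG_FOUND) → (Survey, motors_off)  ← matches
try SIG_LOST: (Approach, SIG_LOST) → (Survey, motors_on)
try SIG_FULL: (Approach, SIG_FULL) → (Manipulate, motors_on)
try SIG_LOW: (Approach, SIG_LOW) → (Approach, motors_on)

SIG_FOUND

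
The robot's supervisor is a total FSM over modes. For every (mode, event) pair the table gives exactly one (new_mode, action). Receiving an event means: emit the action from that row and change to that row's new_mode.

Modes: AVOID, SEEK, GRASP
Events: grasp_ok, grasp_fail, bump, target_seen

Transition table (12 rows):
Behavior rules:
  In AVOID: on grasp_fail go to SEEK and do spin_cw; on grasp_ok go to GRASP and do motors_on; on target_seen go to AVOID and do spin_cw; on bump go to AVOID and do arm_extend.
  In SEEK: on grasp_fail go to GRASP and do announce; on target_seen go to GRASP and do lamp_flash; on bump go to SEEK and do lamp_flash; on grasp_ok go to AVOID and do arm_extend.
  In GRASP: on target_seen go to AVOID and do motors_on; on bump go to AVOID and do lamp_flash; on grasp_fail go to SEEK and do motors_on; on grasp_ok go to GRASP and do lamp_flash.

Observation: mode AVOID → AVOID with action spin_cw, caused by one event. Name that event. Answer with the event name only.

try grasp_ok: (AVOID, grasp_ok) → (GRASP, motors_on)
try grasp_fail: (AVOID, grasp_fail) → (SEEK, spin_cw)
try bump: (AVOID, bump) → (AVOID, arm_extend)
try target_seen: (AVOID, target_seen) → (AVOID, spin_cw)  ← matches

target_seen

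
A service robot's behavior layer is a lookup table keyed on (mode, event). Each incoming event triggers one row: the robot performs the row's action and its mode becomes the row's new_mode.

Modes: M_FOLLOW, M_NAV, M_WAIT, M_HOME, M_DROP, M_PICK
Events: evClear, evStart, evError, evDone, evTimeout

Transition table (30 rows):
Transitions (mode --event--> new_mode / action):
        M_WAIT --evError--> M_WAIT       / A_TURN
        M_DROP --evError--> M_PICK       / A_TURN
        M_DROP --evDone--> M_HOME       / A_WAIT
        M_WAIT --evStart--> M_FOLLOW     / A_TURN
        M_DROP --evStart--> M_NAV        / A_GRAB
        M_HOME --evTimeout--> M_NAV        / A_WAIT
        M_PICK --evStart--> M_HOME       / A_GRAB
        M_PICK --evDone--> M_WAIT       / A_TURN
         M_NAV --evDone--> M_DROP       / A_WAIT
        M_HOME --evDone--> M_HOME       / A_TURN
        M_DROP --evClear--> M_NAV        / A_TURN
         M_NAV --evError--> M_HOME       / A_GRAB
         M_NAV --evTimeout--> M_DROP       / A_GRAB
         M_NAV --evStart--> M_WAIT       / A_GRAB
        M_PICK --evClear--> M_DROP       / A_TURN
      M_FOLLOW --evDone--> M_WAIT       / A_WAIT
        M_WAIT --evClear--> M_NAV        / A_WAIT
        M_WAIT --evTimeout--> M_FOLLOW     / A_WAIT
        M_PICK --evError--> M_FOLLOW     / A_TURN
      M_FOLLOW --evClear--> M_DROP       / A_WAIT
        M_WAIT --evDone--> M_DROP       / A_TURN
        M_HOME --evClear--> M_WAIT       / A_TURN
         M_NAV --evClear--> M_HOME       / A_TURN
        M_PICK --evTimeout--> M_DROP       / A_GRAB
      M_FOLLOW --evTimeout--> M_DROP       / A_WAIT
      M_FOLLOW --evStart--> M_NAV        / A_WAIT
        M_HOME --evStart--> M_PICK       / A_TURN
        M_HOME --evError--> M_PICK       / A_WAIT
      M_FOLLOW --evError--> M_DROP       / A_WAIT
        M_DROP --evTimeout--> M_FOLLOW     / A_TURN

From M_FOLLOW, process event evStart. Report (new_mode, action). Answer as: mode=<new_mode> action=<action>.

current mode = M_FOLLOW; filter table to that mode:
  (M_FOLLOW, evDone) → (M_WAIT, A_WAIT)
  (M_FOLLOW, evClear) → (M_DROP, A_WAIT)
  (M_FOLLOW, evTimeout) → (M_DROP, A_WAIT)
  (M_FOLLOW, evStart) → (M_NAV, A_WAIT)  ← event matches
  (M_FOLLOW, evError) → (M_DROP, A_WAIT)
event = evStart selects (M_NAV, A_WAIT)

mode=M_NAV action=A_WAIT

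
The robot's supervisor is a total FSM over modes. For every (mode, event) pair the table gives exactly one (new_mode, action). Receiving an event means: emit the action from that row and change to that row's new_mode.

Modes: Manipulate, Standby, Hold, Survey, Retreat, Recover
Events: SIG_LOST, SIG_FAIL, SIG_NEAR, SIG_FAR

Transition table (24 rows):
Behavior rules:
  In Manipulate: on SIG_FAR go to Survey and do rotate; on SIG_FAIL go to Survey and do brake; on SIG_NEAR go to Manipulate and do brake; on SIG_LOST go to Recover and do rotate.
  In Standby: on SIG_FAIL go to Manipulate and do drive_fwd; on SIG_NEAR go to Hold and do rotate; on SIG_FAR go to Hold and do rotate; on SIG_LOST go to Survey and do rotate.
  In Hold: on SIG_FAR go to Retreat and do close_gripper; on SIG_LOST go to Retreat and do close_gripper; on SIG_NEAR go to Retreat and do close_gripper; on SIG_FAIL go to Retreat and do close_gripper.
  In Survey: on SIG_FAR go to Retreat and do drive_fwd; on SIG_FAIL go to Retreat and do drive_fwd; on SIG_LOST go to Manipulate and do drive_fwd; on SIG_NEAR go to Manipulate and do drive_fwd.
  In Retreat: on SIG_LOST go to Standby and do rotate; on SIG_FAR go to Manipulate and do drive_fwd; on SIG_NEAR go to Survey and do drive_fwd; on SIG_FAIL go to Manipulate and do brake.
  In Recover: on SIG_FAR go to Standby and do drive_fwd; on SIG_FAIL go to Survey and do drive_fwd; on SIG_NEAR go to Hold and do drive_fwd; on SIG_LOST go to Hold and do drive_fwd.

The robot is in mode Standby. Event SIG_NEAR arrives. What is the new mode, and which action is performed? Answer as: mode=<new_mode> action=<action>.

current mode = Standby; filter table to that mode:
  (Standby, SIG_FAIL) → (Manipulate, drive_fwd)
  (Standby, SIG_NEAR) → (Hold, rotate)  ← event matches
  (Standby, SIG_FAR) → (Hold, rotate)
  (Standby, SIG_LOST) → (Survey, rotate)
event = SIG_NEAR selects (Hold, rotate)

mode=Hold action=rotate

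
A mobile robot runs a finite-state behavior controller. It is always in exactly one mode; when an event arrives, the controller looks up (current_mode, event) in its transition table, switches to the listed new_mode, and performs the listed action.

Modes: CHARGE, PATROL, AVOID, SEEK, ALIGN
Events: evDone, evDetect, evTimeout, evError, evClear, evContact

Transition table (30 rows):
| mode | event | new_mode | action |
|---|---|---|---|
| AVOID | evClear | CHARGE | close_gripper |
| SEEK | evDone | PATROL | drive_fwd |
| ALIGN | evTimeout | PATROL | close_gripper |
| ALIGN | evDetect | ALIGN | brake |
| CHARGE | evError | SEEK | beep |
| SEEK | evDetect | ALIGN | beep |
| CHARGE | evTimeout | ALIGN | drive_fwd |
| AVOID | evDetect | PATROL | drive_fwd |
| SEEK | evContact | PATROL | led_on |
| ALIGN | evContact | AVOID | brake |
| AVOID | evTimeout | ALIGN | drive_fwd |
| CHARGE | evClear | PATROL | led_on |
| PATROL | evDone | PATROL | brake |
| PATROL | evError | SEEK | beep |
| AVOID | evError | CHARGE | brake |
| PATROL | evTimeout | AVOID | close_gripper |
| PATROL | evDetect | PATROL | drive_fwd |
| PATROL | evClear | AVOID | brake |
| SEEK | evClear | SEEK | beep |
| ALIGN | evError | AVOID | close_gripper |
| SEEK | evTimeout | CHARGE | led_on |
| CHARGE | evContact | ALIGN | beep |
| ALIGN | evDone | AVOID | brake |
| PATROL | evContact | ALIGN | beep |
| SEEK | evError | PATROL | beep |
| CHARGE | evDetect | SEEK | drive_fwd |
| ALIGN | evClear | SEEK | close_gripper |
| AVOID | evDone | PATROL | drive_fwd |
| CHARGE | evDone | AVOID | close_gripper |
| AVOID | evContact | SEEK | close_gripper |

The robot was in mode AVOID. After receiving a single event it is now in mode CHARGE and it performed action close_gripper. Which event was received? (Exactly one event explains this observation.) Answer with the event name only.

try evDone: (AVOID, evDone) → (PATROL, drive_fwd)
try evDetect: (AVOID, evDetect) → (PATROL, drive_fwd)
try evTimeout: (AVOID, evTimeout) → (ALIGN, drive_fwd)
try evError: (AVOID, evError) → (CHARGE, brake)
try evClear: (AVOID, evClear) → (CHARGE, close_gripper)  ← matches
try evContact: (AVOID, evContact) → (SEEK, close_gripper)

evClear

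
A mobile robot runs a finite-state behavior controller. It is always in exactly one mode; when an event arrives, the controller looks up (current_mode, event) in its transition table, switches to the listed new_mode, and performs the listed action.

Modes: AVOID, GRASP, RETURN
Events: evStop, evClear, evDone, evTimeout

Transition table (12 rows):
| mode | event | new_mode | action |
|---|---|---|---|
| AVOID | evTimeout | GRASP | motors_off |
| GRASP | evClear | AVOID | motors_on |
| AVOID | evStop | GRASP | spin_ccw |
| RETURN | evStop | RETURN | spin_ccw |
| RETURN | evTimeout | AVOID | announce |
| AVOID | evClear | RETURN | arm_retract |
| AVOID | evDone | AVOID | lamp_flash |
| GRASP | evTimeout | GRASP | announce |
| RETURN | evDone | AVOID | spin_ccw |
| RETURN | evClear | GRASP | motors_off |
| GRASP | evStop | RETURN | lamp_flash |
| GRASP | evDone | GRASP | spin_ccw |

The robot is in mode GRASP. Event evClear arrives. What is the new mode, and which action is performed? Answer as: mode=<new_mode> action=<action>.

mode=AVOID action=motors_on

current mode = GRASP; filter table to that mode:
  (GRASP, evClear) → (AVOID, motors_on)  ← event matches
  (GRASP, evTimeout) → (GRASP, announce)
  (GRASP, evStop) → (RETURN, lamp_flash)
  (GRASP, evDone) → (GRASP, spin_ccw)
event = evClear selects (AVOID, motors_on)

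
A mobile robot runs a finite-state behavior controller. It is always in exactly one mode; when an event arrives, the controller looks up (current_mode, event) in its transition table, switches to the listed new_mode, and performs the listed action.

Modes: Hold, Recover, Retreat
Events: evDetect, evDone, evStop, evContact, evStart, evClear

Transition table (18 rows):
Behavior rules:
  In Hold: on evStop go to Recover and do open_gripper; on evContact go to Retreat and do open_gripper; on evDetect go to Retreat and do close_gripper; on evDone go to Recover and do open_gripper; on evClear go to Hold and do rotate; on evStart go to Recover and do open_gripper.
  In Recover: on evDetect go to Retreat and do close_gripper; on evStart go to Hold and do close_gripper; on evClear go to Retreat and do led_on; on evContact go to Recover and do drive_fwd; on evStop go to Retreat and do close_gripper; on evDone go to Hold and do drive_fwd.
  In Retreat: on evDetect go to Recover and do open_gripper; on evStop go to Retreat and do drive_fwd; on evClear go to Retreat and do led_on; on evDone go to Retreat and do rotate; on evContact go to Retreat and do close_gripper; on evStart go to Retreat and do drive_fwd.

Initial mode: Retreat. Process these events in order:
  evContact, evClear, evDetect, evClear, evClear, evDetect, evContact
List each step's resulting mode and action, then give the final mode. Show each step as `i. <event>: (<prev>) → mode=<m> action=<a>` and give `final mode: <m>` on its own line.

1. evContact: (Retreat) → mode=Retreat action=close_gripper
2. evClear: (Retreat) → mode=Retreat action=led_on
3. evDetect: (Retreat) → mode=Recover action=open_gripper
4. evClear: (Recover) → mode=Retreat action=led_on
5. evClear: (Retreat) → mode=Retreat action=led_on
6. evDetect: (Retreat) → mode=Recover action=open_gripper
7. evContact: (Recover) → mode=Recover action=drive_fwd

final mode: Recover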